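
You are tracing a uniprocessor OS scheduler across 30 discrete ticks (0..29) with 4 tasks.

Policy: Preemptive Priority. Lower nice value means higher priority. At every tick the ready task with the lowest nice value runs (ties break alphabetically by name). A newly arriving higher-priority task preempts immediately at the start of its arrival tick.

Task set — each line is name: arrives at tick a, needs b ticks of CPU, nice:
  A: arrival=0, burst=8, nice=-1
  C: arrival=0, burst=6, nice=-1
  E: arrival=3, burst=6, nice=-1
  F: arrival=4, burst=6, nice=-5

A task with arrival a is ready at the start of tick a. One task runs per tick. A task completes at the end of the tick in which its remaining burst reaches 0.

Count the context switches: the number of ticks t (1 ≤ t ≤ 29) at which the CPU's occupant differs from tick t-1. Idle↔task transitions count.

t=0: ready={A,C} → run A
t=1: ready={A,C} → run A
t=2: ready={A,C} → run A
t=3: ready={A,C,E} → run A
t=4: ready={A,C,E,F} → run F
t=5: ready={A,C,E,F} → run F
t=6: ready={A,C,E,F} → run F
t=7: ready={A,C,E,F} → run F
t=8: ready={A,C,E,F} → run F
t=9: ready={A,C,E,F} → run F
t=10: ready={A,C,E} → run A
t=11: ready={A,C,E} → run A
t=12: ready={A,C,E} → run A
t=13: ready={A,C,E} → run A
t=14: ready={C,E} → run C
t=15: ready={C,E} → run C
t=16: ready={C,E} → run C
t=17: ready={C,E} → run C
t=18: ready={C,E} → run C
t=19: ready={C,E} → run C
t=20: ready={E} → run E
t=21: ready={E} → run E
t=22: ready={E} → run E
t=23: ready={E} → run E
t=24: ready={E} → run E
t=25: ready={E} → run E
t=26: (idle)
t=27: (idle)
t=28: (idle)
t=29: (idle)

context switches = 5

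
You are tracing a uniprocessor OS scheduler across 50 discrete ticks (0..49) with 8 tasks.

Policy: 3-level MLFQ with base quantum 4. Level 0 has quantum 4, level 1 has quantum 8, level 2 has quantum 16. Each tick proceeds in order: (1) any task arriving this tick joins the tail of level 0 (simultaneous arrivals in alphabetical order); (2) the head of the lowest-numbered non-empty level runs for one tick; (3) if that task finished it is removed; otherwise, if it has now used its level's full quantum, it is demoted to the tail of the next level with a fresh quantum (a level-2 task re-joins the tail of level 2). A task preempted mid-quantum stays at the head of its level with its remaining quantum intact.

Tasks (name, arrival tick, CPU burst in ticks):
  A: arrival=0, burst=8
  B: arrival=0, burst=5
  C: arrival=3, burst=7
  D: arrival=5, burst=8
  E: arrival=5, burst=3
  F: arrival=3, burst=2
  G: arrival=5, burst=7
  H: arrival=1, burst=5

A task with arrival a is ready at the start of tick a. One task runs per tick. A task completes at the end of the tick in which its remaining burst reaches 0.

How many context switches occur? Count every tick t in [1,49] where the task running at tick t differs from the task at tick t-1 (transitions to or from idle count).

context switches = 14

t=0: L0/L1/L2 = AB/-/- → run A
t=1: L0/L1/L2 = ABH/-/- → run A
t=2: L0/L1/L2 = ABH/-/- → run A
t=3: L0/L1/L2 = ABHCF/-/- → run A
t=4: L0/L1/L2 = BHCF/A/- → run B
t=5: L0/L1/L2 = BHCFDEG/A/- → run B
t=6: L0/L1/L2 = BHCFDEG/A/- → run B
t=7: L0/L1/L2 = BHCFDEG/A/- → run B
t=8: L0/L1/L2 = HCFDEG/AB/- → run H
t=9: L0/L1/L2 = HCFDEG/AB/- → run H
t=10: L0/L1/L2 = HCFDEG/AB/- → run H
t=11: L0/L1/L2 = HCFDEG/AB/- → run H
t=12: L0/L1/L2 = CFDEG/ABH/- → run C
t=13: L0/L1/L2 = CFDEG/ABH/- → run C
t=14: L0/L1/L2 = CFDEG/ABH/- → run C
t=15: L0/L1/L2 = CFDEG/ABH/- → run C
t=16: L0/L1/L2 = FDEG/ABHC/- → run F
t=17: L0/L1/L2 = FDEG/ABHC/- → run F
t=18: L0/L1/L2 = DEG/ABHC/- → run D
t=19: L0/L1/L2 = DEG/ABHC/- → run D
t=20: L0/L1/L2 = DEG/ABHC/- → run D
t=21: L0/L1/L2 = DEG/ABHC/- → run D
t=22: L0/L1/L2 = EG/ABHCD/- → run E
t=23: L0/L1/L2 = EG/ABHCD/- → run E
t=24: L0/L1/L2 = EG/ABHCD/- → run E
t=25: L0/L1/L2 = G/ABHCD/- → run G
t=26: L0/L1/L2 = G/ABHCD/- → run G
t=27: L0/L1/L2 = G/ABHCD/- → run G
t=28: L0/L1/L2 = G/ABHCD/- → run G
t=29: L0/L1/L2 = -/ABHCDG/- → run A
t=30: L0/L1/L2 = -/ABHCDG/- → run A
t=31: L0/L1/L2 = -/ABHCDG/- → run A
t=32: L0/L1/L2 = -/ABHCDG/- → run A
t=33: L0/L1/L2 = -/BHCDG/- → run B
t=34: L0/L1/L2 = -/HCDG/- → run H
t=35: L0/L1/L2 = -/CDG/- → run C
t=36: L0/L1/L2 = -/CDG/- → run C
t=37: L0/L1/L2 = -/CDG/- → run C
t=38: L0/L1/L2 = -/DG/- → run D
t=39: L0/L1/L2 = -/DG/- → run D
t=40: L0/L1/L2 = -/DG/- → run D
t=41: L0/L1/L2 = -/DG/- → run D
t=42: L0/L1/L2 = -/G/- → run G
t=43: L0/L1/L2 = -/G/- → run G
t=44: L0/L1/L2 = -/G/- → run G
t=45: (idle)
t=46: (idle)
t=47: (idle)
t=48: (idle)
t=49: (idle)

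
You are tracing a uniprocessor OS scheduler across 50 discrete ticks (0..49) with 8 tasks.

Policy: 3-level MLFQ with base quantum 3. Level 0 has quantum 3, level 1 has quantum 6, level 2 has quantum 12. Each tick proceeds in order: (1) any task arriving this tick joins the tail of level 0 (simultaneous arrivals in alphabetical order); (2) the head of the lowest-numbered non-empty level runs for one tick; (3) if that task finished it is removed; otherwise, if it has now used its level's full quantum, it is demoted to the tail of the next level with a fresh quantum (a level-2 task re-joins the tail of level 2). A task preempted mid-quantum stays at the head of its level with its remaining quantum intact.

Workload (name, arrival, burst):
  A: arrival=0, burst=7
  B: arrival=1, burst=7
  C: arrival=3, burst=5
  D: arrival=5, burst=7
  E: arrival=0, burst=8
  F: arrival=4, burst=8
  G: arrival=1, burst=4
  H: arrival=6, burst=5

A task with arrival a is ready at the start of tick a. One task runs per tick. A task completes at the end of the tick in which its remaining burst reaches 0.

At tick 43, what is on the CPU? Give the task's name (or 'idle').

t=0: L0/L1/L2 = AE/-/- → run A
t=1: L0/L1/L2 = AEBG/-/- → run A
t=2: L0/L1/L2 = AEBG/-/- → run A
t=3: L0/L1/L2 = EBGC/A/- → run E
t=4: L0/L1/L2 = EBGCF/A/- → run E
t=5: L0/L1/L2 = EBGCFD/A/- → run E
t=6: L0/L1/L2 = BGCFDH/AE/- → run B
t=7: L0/L1/L2 = BGCFDH/AE/- → run B
t=8: L0/L1/L2 = BGCFDH/AE/- → run B
t=9: L0/L1/L2 = GCFDH/AEB/- → run G
t=10: L0/L1/L2 = GCFDH/AEB/- → run G
t=11: L0/L1/L2 = GCFDH/AEB/- → run G
t=12: L0/L1/L2 = CFDH/AEBG/- → run C
t=13: L0/L1/L2 = CFDH/AEBG/- → run C
t=14: L0/L1/L2 = CFDH/AEBG/- → run C
t=15: L0/L1/L2 = FDH/AEBGC/- → run F
t=16: L0/L1/L2 = FDH/AEBGC/- → run F
t=17: L0/L1/L2 = FDH/AEBGC/- → run F
t=18: L0/L1/L2 = DH/AEBGCF/- → run D
t=19: L0/L1/L2 = DH/AEBGCF/- → run D
t=20: L0/L1/L2 = DH/AEBGCF/- → run D
t=21: L0/L1/L2 = H/AEBGCFD/- → run H
t=22: L0/L1/L2 = H/AEBGCFD/- → run H
t=23: L0/L1/L2 = H/AEBGCFD/- → run H
t=24: L0/L1/L2 = -/AEBGCFDH/- → run A
t=25: L0/L1/L2 = -/AEBGCFDH/- → run A
t=26: L0/L1/L2 = -/AEBGCFDH/- → run A
t=27: L0/L1/L2 = -/AEBGCFDH/- → run A
t=28: L0/L1/L2 = -/EBGCFDH/- → run E
t=29: L0/L1/L2 = -/EBGCFDH/- → run E
t=30: L0/L1/L2 = -/EBGCFDH/- → run E
t=31: L0/L1/L2 = -/EBGCFDH/- → run E
t=32: L0/L1/L2 = -/EBGCFDH/- → run E
t=33: L0/L1/L2 = -/BGCFDH/- → run B
t=34: L0/L1/L2 = -/BGCFDH/- → run B
t=35: L0/L1/L2 = -/BGCFDH/- → run B
t=36: L0/L1/L2 = -/BGCFDH/- → run B
t=37: L0/L1/L2 = -/GCFDH/- → run G
t=38: L0/L1/L2 = -/CFDH/- → run C
t=39: L0/L1/L2 = -/CFDH/- → run C
t=40: L0/L1/L2 = -/FDH/- → run F
t=41: L0/L1/L2 = -/FDH/- → run F
t=42: L0/L1/L2 = -/FDH/- → run F
t=43: L0/L1/L2 = -/FDH/- → run F
t=44: L0/L1/L2 = -/FDH/- → run F
t=45: L0/L1/L2 = -/DH/- → run D
t=46: L0/L1/L2 = -/DH/- → run D
t=47: L0/L1/L2 = -/DH/- → run D
t=48: L0/L1/L2 = -/DH/- → run D
t=49: L0/L1/L2 = -/H/- → run H

running at tick 43 = F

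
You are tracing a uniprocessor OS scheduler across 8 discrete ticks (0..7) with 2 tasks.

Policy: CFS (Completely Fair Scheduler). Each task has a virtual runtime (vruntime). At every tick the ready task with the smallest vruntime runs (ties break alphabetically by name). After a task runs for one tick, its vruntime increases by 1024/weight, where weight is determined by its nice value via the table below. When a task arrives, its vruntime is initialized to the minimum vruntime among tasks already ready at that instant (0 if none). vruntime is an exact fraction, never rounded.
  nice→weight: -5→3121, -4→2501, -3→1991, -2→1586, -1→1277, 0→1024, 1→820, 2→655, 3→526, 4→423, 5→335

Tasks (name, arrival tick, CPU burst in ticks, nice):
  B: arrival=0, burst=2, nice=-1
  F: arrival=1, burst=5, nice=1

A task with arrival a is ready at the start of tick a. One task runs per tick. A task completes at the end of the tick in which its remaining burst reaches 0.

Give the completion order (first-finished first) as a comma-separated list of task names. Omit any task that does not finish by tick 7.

completion order = B, F

t=0: vr[B=0] → run B
t=1: vr[B=1024/1277 F=1024/1277] → run B
t=2: vr[F=1024/1277] → run F
t=3: vr[F=536832/261785] → run F
t=4: vr[F=863744/261785] → run F
t=5: vr[F=1190656/261785] → run F
t=6: vr[F=1517568/261785] → run F
t=7: (idle)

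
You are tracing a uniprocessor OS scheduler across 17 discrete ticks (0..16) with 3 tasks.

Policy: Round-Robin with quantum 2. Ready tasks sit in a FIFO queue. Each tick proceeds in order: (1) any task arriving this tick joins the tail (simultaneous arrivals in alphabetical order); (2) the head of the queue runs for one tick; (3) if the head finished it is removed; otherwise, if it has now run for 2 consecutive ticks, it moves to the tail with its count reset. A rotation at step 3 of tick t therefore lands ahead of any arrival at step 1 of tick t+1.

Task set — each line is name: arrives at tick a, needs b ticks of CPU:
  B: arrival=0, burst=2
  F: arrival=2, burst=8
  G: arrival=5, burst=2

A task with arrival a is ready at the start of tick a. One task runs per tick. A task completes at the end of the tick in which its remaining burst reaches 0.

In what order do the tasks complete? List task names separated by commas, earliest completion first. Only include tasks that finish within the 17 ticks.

t=0: queue=[B] q_used=0 → run B
t=1: queue=[B] q_used=1 → run B
t=2: queue=[F] q_used=0 → run F
t=3: queue=[F] q_used=1 → run F
t=4: queue=[F] q_used=0 → run F
t=5: queue=[F,G] q_used=1 → run F
t=6: queue=[G,F] q_used=0 → run G
t=7: queue=[G,F] q_used=1 → run G
t=8: queue=[F] q_used=0 → run F
t=9: queue=[F] q_used=1 → run F
t=10: queue=[F] q_used=0 → run F
t=11: queue=[F] q_used=1 → run F
t=12: (idle)
t=13: (idle)
t=14: (idle)
t=15: (idle)
t=16: (idle)

completion order = B, G, F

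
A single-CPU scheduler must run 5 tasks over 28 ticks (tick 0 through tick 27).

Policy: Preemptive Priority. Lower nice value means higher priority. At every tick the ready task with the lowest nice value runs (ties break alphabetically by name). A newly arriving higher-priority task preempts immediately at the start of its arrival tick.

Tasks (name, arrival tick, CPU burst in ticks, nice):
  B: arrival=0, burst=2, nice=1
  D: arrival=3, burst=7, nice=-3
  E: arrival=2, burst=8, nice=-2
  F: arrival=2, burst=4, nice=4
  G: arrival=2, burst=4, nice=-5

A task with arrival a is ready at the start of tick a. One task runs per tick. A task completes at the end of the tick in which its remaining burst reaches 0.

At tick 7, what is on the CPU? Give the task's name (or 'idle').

running at tick 7 = D

t=0: ready={B} → run B
t=1: ready={B} → run B
t=2: ready={E,F,G} → run G
t=3: ready={D,E,F,G} → run G
t=4: ready={D,E,F,G} → run G
t=5: ready={D,E,F,G} → run G
t=6: ready={D,E,F} → run D
t=7: ready={D,E,F} → run D
t=8: ready={D,E,F} → run D
t=9: ready={D,E,F} → run D
t=10: ready={D,E,F} → run D
t=11: ready={D,E,F} → run D
t=12: ready={D,E,F} → run D
t=13: ready={E,F} → run E
t=14: ready={E,F} → run E
t=15: ready={E,F} → run E
t=16: ready={E,F} → run E
t=17: ready={E,F} → run E
t=18: ready={E,F} → run E
t=19: ready={E,F} → run E
t=20: ready={E,F} → run E
t=21: ready={F} → run F
t=22: ready={F} → run F
t=23: ready={F} → run F
t=24: ready={F} → run F
t=25: (idle)
t=26: (idle)
t=27: (idle)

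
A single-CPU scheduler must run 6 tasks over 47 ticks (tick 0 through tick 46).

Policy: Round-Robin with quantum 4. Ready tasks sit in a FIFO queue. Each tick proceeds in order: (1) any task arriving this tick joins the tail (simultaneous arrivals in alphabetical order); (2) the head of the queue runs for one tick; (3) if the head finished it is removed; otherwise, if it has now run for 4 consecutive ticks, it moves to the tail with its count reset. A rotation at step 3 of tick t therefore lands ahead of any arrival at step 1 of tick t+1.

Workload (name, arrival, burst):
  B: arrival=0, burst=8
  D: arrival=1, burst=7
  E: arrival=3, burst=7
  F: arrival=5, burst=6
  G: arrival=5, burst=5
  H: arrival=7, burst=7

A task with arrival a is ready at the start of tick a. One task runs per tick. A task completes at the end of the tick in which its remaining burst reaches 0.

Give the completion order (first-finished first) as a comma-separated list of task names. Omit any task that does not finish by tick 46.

completion order = B, D, E, F, G, H

t=0: queue=[B] q_used=0 → run B
t=1: queue=[B,D] q_used=1 → run B
t=2: queue=[B,D] q_used=2 → run B
t=3: queue=[B,D,E] q_used=3 → run B
t=4: queue=[D,E,B] q_used=0 → run D
t=5: queue=[D,E,B,F,G] q_used=1 → run D
t=6: queue=[D,E,B,F,G] q_used=2 → run D
t=7: queue=[D,E,B,F,G,H] q_used=3 → run D
t=8: queue=[E,B,F,G,H,D] q_used=0 → run E
t=9: queue=[E,B,F,G,H,D] q_used=1 → run E
t=10: queue=[E,B,F,G,H,D] q_used=2 → run E
t=11: queue=[E,B,F,G,H,D] q_used=3 → run E
t=12: queue=[B,F,G,H,D,E] q_used=0 → run B
t=13: queue=[B,F,G,H,D,E] q_used=1 → run B
t=14: queue=[B,F,G,H,D,E] q_used=2 → run B
t=15: queue=[B,F,G,H,D,E] q_used=3 → run B
t=16: queue=[F,G,H,D,E] q_used=0 → run F
t=17: queue=[F,G,H,D,E] q_used=1 → run F
t=18: queue=[F,G,H,D,E] q_used=2 → run F
t=19: queue=[F,G,H,D,E] q_used=3 → run F
t=20: queue=[G,H,D,E,F] q_used=0 → run G
t=21: queue=[G,H,D,E,F] q_used=1 → run G
t=22: queue=[G,H,D,E,F] q_used=2 → run G
t=23: queue=[G,H,D,E,F] q_used=3 → run G
t=24: queue=[H,D,E,F,G] q_used=0 → run H
t=25: queue=[H,D,E,F,G] q_used=1 → run H
t=26: queue=[H,D,E,F,G] q_used=2 → run H
t=27: queue=[H,D,E,F,G] q_used=3 → run H
t=28: queue=[D,E,F,G,H] q_used=0 → run D
t=29: queue=[D,E,F,G,H] q_used=1 → run D
t=30: queue=[D,E,F,G,H] q_used=2 → run D
t=31: queue=[E,F,G,H] q_used=0 → run E
t=32: queue=[E,F,G,H] q_used=1 → run E
t=33: queue=[E,F,G,H] q_used=2 → run E
t=34: queue=[F,G,H] q_used=0 → run F
t=35: queue=[F,G,H] q_used=1 → run F
t=36: queue=[G,H] q_used=0 → run G
t=37: queue=[H] q_used=0 → run H
t=38: queue=[H] q_used=1 → run H
t=39: queue=[H] q_used=2 → run H
t=40: (idle)
t=41: (idle)
t=42: (idle)
t=43: (idle)
t=44: (idle)
t=45: (idle)
t=46: (idle)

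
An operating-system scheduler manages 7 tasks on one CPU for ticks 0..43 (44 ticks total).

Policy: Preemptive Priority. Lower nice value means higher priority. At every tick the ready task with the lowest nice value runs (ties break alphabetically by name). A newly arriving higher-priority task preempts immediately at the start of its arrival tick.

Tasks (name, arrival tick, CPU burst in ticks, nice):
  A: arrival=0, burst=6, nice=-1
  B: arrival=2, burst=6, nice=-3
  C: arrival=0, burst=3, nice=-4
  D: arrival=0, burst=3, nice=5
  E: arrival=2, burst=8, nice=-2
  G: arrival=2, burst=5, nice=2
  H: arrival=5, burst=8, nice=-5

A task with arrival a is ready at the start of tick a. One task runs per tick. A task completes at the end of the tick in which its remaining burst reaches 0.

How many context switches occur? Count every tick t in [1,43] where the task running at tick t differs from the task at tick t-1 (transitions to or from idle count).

t=0: ready={A,C,D} → run C
t=1: ready={A,C,D} → run C
t=2: ready={A,B,C,D,E,G} → run C
t=3: ready={A,B,D,E,G} → run B
t=4: ready={A,B,D,E,G} → run B
t=5: ready={A,B,D,E,G,H} → run H
t=6: ready={A,B,D,E,G,H} → run H
t=7: ready={A,B,D,E,G,H} → run H
t=8: ready={A,B,D,E,G,H} → run H
t=9: ready={A,B,D,E,G,H} → run H
t=10: ready={A,B,D,E,G,H} → run H
t=11: ready={A,B,D,E,G,H} → run H
t=12: ready={A,B,D,E,G,H} → run H
t=13: ready={A,B,D,E,G} → run B
t=14: ready={A,B,D,E,G} → run B
t=15: ready={A,B,D,E,G} → run B
t=16: ready={A,B,D,E,G} → run B
t=17: ready={A,D,E,G} → run E
t=18: ready={A,D,E,G} → run E
t=19: ready={A,D,E,G} → run E
t=20: ready={A,D,E,G} → run E
t=21: ready={A,D,E,G} → run E
t=22: ready={A,D,E,G} → run E
t=23: ready={A,D,E,G} → run E
t=24: ready={A,D,E,G} → run E
t=25: ready={A,D,G} → run A
t=26: ready={A,D,G} → run A
t=27: ready={A,D,G} → run A
t=28: ready={A,D,G} → run A
t=29: ready={A,D,G} → run A
t=30: ready={A,D,G} → run A
t=31: ready={D,G} → run G
t=32: ready={D,G} → run G
t=33: ready={D,G} → run G
t=34: ready={D,G} → run G
t=35: ready={D,G} → run G
t=36: ready={D} → run D
t=37: ready={D} → run D
t=38: ready={D} → run D
t=39: (idle)
t=40: (idle)
t=41: (idle)
t=42: (idle)
t=43: (idle)

context switches = 8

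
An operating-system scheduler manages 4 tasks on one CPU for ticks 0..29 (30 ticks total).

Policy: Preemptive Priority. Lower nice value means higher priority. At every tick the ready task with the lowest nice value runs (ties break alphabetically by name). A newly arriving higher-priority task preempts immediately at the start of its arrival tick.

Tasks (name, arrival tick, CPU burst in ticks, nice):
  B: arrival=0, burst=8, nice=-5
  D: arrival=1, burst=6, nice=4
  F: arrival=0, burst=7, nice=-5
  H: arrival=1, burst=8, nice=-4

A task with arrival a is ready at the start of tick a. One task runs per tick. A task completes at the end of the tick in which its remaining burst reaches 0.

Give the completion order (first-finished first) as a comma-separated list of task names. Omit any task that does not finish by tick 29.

t=0: ready={B,F} → run B
t=1: ready={B,D,F,H} → run B
t=2: ready={B,D,F,H} → run B
t=3: ready={B,D,F,H} → run B
t=4: ready={B,D,F,H} → run B
t=5: ready={B,D,F,H} → run B
t=6: ready={B,D,F,H} → run B
t=7: ready={B,D,F,H} → run B
t=8: ready={D,F,H} → run F
t=9: ready={D,F,H} → run F
t=10: ready={D,F,H} → run F
t=11: ready={D,F,H} → run F
t=12: ready={D,F,H} → run F
t=13: ready={D,F,H} → run F
t=14: ready={D,F,H} → run F
t=15: ready={D,H} → run H
t=16: ready={D,H} → run H
t=17: ready={D,H} → run H
t=18: ready={D,H} → run H
t=19: ready={D,H} → run H
t=20: ready={D,H} → run H
t=21: ready={D,H} → run H
t=22: ready={D,H} → run H
t=23: ready={D} → run D
t=24: ready={D} → run D
t=25: ready={D} → run D
t=26: ready={D} → run D
t=27: ready={D} → run D
t=28: ready={D} → run D
t=29: (idle)

completion order = B, F, H, D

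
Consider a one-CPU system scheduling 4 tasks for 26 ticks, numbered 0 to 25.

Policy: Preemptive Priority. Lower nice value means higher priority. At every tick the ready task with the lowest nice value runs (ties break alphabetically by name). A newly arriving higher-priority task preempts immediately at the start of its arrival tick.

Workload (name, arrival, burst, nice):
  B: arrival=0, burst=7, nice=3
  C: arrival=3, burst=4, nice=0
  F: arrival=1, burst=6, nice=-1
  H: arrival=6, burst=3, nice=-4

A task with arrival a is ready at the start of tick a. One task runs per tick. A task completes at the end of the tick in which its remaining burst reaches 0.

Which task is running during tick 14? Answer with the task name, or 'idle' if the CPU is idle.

running at tick 14 = B

t=0: ready={B} → run B
t=1: ready={B,F} → run F
t=2: ready={B,F} → run F
t=3: ready={B,C,F} → run F
t=4: ready={B,C,F} → run F
t=5: ready={B,C,F} → run F
t=6: ready={B,C,F,H} → run H
t=7: ready={B,C,F,H} → run H
t=8: ready={B,C,F,H} → run H
t=9: ready={B,C,F} → run F
t=10: ready={B,C} → run C
t=11: ready={B,C} → run C
t=12: ready={B,C} → run C
t=13: ready={B,C} → run C
t=14: ready={B} → run B
t=15: ready={B} → run B
t=16: ready={B} → run B
t=17: ready={B} → run B
t=18: ready={B} → run B
t=19: ready={B} → run B
t=20: (idle)
t=21: (idle)
t=22: (idle)
t=23: (idle)
t=24: (idle)
t=25: (idle)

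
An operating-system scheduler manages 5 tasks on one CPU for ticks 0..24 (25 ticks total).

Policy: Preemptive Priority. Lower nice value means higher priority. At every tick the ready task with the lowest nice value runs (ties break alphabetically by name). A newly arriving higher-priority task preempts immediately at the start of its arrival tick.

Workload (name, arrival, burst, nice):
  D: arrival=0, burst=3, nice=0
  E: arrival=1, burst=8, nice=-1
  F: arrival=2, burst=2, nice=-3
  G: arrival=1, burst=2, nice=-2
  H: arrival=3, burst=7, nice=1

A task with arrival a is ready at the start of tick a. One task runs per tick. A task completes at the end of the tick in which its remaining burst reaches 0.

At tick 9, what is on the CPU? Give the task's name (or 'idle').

t=0: ready={D} → run D
t=1: ready={D,E,G} → run G
t=2: ready={D,E,F,G} → run F
t=3: ready={D,E,F,G,H} → run F
t=4: ready={D,E,G,H} → run G
t=5: ready={D,E,H} → run E
t=6: ready={D,E,H} → run E
t=7: ready={D,E,H} → run E
t=8: ready={D,E,H} → run E
t=9: ready={D,E,H} → run E
t=10: ready={D,E,H} → run E
t=11: ready={D,E,H} → run E
t=12: ready={D,E,H} → run E
t=13: ready={D,H} → run D
t=14: ready={D,H} → run D
t=15: ready={H} → run H
t=16: ready={H} → run H
t=17: ready={H} → run H
t=18: ready={H} → run H
t=19: ready={H} → run H
t=20: ready={H} → run H
t=21: ready={H} → run H
t=22: (idle)
t=23: (idle)
t=24: (idle)

running at tick 9 = E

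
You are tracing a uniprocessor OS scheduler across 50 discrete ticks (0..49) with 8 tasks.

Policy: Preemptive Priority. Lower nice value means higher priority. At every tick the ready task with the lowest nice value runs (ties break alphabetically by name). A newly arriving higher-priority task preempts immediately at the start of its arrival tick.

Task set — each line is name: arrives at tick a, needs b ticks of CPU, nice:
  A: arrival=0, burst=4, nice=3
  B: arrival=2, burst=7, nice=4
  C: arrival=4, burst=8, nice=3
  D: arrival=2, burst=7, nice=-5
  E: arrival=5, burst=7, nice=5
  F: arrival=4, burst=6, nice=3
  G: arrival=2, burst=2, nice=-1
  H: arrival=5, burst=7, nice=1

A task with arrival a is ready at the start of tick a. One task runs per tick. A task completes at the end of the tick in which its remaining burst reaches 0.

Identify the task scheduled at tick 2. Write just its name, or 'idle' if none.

t=0: ready={A} → run A
t=1: ready={A} → run A
t=2: ready={A,B,D,G} → run D
t=3: ready={A,B,D,G} → run D
t=4: ready={A,B,C,D,F,G} → run D
t=5: ready={A,B,C,D,E,F,G,H} → run D
t=6: ready={A,B,C,D,E,F,G,H} → run D
t=7: ready={A,B,C,D,E,F,G,H} → run D
t=8: ready={A,B,C,D,E,F,G,H} → run D
t=9: ready={A,B,C,E,F,G,H} → run G
t=10: ready={A,B,C,E,F,G,H} → run G
t=11: ready={A,B,C,E,F,H} → run H
t=12: ready={A,B,C,E,F,H} → run H
t=13: ready={A,B,C,E,F,H} → run H
t=14: ready={A,B,C,E,F,H} → run H
t=15: ready={A,B,C,E,F,H} → run H
t=16: ready={A,B,C,E,F,H} → run H
t=17: ready={A,B,C,E,F,H} → run H
t=18: ready={A,B,C,E,F} → run A
t=19: ready={A,B,C,E,F} → run A
t=20: ready={B,C,E,F} → run C
t=21: ready={B,C,E,F} → run C
t=22: ready={B,C,E,F} → run C
t=23: ready={B,C,E,F} → run C
t=24: ready={B,C,E,F} → run C
t=25: ready={B,C,E,F} → run C
t=26: ready={B,C,E,F} → run C
t=27: ready={B,C,E,F} → run C
t=28: ready={B,E,F} → run F
t=29: ready={B,E,F} → run F
t=30: ready={B,E,F} → run F
t=31: ready={B,E,F} → run F
t=32: ready={B,E,F} → run F
t=33: ready={B,E,F} → run F
t=34: ready={B,E} → run B
t=35: ready={B,E} → run B
t=36: ready={B,E} → run B
t=37: ready={B,E} → run B
t=38: ready={B,E} → run B
t=39: ready={B,E} → run B
t=40: ready={B,E} → run B
t=41: ready={E} → run E
t=42: ready={E} → run E
t=43: ready={E} → run E
t=44: ready={E} → run E
t=45: ready={E} → run E
t=46: ready={E} → run E
t=47: ready={E} → run E
t=48: (idle)
t=49: (idle)

running at tick 2 = D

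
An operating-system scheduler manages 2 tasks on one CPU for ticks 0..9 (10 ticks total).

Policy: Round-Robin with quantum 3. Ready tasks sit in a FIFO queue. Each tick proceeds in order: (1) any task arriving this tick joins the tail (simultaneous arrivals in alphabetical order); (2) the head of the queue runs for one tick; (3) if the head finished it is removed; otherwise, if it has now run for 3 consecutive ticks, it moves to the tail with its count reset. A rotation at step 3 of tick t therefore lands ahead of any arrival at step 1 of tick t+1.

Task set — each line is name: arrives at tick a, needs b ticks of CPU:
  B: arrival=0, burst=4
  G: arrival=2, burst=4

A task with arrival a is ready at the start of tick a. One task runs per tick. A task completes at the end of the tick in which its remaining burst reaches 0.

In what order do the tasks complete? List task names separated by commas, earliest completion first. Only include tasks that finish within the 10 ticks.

completion order = B, G

t=0: queue=[B] q_used=0 → run B
t=1: queue=[B] q_used=1 → run B
t=2: queue=[B,G] q_used=2 → run B
t=3: queue=[G,B] q_used=0 → run G
t=4: queue=[G,B] q_used=1 → run G
t=5: queue=[G,B] q_used=2 → run G
t=6: queue=[B,G] q_used=0 → run B
t=7: queue=[G] q_used=0 → run G
t=8: (idle)
t=9: (idle)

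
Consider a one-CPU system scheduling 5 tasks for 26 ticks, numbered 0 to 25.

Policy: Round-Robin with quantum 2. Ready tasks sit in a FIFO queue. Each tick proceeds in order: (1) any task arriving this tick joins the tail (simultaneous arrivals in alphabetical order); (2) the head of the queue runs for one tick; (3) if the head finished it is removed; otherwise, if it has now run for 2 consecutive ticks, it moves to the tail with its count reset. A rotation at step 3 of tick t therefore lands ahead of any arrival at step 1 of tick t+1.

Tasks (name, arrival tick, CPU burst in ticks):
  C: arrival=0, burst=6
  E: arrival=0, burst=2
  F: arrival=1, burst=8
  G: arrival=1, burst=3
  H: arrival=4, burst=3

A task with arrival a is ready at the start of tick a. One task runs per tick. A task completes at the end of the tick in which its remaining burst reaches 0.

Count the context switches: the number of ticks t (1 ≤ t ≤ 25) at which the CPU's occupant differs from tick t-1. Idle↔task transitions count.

context switches = 11

t=0: queue=[C,E] q_used=0 → run C
t=1: queue=[C,E,F,G] q_used=1 → run C
t=2: queue=[E,F,G,C] q_used=0 → run E
t=3: queue=[E,F,G,C] q_used=1 → run E
t=4: queue=[F,G,C,H] q_used=0 → run F
t=5: queue=[F,G,C,H] q_used=1 → run F
t=6: queue=[G,C,H,F] q_used=0 → run G
t=7: queue=[G,C,H,F] q_used=1 → run G
t=8: queue=[C,H,F,G] q_used=0 → run C
t=9: queue=[C,H,F,G] q_used=1 → run C
t=10: queue=[H,F,G,C] q_used=0 → run H
t=11: queue=[H,F,G,C] q_used=1 → run H
t=12: queue=[F,G,C,H] q_used=0 → run F
t=13: queue=[F,G,C,H] q_used=1 → run F
t=14: queue=[G,C,H,F] q_used=0 → run G
t=15: queue=[C,H,F] q_used=0 → run C
t=16: queue=[C,H,F] q_used=1 → run C
t=17: queue=[H,F] q_used=0 → run H
t=18: queue=[F] q_used=0 → run F
t=19: queue=[F] q_used=1 → run F
t=20: queue=[F] q_used=0 → run F
t=21: queue=[F] q_used=1 → run F
t=22: (idle)
t=23: (idle)
t=24: (idle)
t=25: (idle)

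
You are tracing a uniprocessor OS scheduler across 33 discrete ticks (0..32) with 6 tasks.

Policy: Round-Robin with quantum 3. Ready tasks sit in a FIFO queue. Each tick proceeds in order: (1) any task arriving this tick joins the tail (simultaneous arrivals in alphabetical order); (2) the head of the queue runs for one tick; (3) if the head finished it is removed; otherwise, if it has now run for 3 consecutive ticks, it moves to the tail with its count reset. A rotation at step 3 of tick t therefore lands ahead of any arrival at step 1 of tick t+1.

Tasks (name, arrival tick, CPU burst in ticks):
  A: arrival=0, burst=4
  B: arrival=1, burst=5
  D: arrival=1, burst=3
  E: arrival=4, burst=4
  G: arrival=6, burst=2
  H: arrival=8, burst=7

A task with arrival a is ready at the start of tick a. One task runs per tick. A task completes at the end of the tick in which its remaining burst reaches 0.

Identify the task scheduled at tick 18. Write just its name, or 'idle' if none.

t=0: queue=[A] q_used=0 → run A
t=1: queue=[A,B,D] q_used=1 → run A
t=2: queue=[A,B,D] q_used=2 → run A
t=3: queue=[B,D,A] q_used=0 → run B
t=4: queue=[B,D,A,E] q_used=1 → run B
t=5: queue=[B,D,A,E] q_used=2 → run B
t=6: queue=[D,A,E,B,G] q_used=0 → run D
t=7: queue=[D,A,E,B,G] q_used=1 → run D
t=8: queue=[D,A,E,B,G,H] q_used=2 → run D
t=9: queue=[A,E,B,G,H] q_used=0 → run A
t=10: queue=[E,B,G,H] q_used=0 → run E
t=11: queue=[E,B,G,H] q_used=1 → run E
t=12: queue=[E,B,G,H] q_used=2 → run E
t=13: queue=[B,G,H,E] q_used=0 → run B
t=14: queue=[B,G,H,E] q_used=1 → run B
t=15: queue=[G,H,E] q_used=0 → run G
t=16: queue=[G,H,E] q_used=1 → run G
t=17: queue=[H,E] q_used=0 → run H
t=18: queue=[H,E] q_used=1 → run H
t=19: queue=[H,E] q_used=2 → run H
t=20: queue=[E,H] q_used=0 → run E
t=21: queue=[H] q_used=0 → run H
t=22: queue=[H] q_used=1 → run H
t=23: queue=[H] q_used=2 → run H
t=24: queue=[H] q_used=0 → run H
t=25: (idle)
t=26: (idle)
t=27: (idle)
t=28: (idle)
t=29: (idle)
t=30: (idle)
t=31: (idle)
t=32: (idle)

running at tick 18 = H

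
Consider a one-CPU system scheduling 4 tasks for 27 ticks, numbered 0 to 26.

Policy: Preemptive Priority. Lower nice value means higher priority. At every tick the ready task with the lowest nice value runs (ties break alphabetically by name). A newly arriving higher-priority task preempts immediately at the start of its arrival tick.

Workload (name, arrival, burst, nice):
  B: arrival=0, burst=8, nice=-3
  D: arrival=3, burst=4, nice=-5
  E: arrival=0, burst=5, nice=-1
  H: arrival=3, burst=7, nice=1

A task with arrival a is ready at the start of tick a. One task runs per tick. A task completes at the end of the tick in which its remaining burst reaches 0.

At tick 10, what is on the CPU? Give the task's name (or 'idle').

running at tick 10 = B

t=0: ready={B,E} → run B
t=1: ready={B,E} → run B
t=2: ready={B,E} → run B
t=3: ready={B,D,E,H} → run D
t=4: ready={B,D,E,H} → run D
t=5: ready={B,D,E,H} → run D
t=6: ready={B,D,E,H} → run D
t=7: ready={B,E,H} → run B
t=8: ready={B,E,H} → run B
t=9: ready={B,E,H} → run B
t=10: ready={B,E,H} → run B
t=11: ready={B,E,H} → run B
t=12: ready={E,H} → run E
t=13: ready={E,H} → run E
t=14: ready={E,H} → run E
t=15: ready={E,H} → run E
t=16: ready={E,H} → run E
t=17: ready={H} → run H
t=18: ready={H} → run H
t=19: ready={H} → run H
t=20: ready={H} → run H
t=21: ready={H} → run H
t=22: ready={H} → run H
t=23: ready={H} → run H
t=24: (idle)
t=25: (idle)
t=26: (idle)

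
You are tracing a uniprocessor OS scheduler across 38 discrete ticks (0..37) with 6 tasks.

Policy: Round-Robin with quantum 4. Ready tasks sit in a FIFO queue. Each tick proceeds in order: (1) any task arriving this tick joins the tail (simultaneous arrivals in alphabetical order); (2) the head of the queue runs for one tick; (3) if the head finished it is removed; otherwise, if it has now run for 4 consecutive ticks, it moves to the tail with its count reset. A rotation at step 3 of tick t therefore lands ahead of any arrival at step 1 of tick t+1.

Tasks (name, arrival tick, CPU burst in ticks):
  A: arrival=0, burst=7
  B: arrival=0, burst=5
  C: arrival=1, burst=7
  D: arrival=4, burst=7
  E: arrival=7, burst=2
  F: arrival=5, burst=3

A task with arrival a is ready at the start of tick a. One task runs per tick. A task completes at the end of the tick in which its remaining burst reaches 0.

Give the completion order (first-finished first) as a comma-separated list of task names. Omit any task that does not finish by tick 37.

t=0: queue=[A,B] q_used=0 → run A
t=1: queue=[A,B,C] q_used=1 → run A
t=2: queue=[A,B,C] q_used=2 → run A
t=3: queue=[A,B,C] q_used=3 → run A
t=4: queue=[B,C,A,D] q_used=0 → run B
t=5: queue=[B,C,A,D,F] q_used=1 → run B
t=6: queue=[B,C,A,D,F] q_used=2 → run B
t=7: queue=[B,C,A,D,F,E] q_used=3 → run B
t=8: queue=[C,A,D,F,E,B] q_used=0 → run C
t=9: queue=[C,A,D,F,E,B] q_used=1 → run C
t=10: queue=[C,A,D,F,E,B] q_used=2 → run C
t=11: queue=[C,A,D,F,E,B] q_used=3 → run C
t=12: queue=[A,D,F,E,B,C] q_used=0 → run A
t=13: queue=[A,D,F,E,B,C] q_used=1 → run A
t=14: queue=[A,D,F,E,B,C] q_used=2 → run A
t=15: queue=[D,F,E,B,C] q_used=0 → run D
t=16: queue=[D,F,E,B,C] q_used=1 → run D
t=17: queue=[D,F,E,B,C] q_used=2 → run D
t=18: queue=[D,F,E,B,C] q_used=3 → run D
t=19: queue=[F,E,B,C,D] q_used=0 → run F
t=20: queue=[F,E,B,C,D] q_used=1 → run F
t=21: queue=[F,E,B,C,D] q_used=2 → run F
t=22: queue=[E,B,C,D] q_used=0 → run E
t=23: queue=[E,B,C,D] q_used=1 → run E
t=24: queue=[B,C,D] q_used=0 → run B
t=25: queue=[C,D] q_used=0 → run C
t=26: queue=[C,D] q_used=1 → run C
t=27: queue=[C,D] q_used=2 → run C
t=28: queue=[D] q_used=0 → run D
t=29: queue=[D] q_used=1 → run D
t=30: queue=[D] q_used=2 → run D
t=31: (idle)
t=32: (idle)
t=33: (idle)
t=34: (idle)
t=35: (idle)
t=36: (idle)
t=37: (idle)

completion order = A, F, E, B, C, D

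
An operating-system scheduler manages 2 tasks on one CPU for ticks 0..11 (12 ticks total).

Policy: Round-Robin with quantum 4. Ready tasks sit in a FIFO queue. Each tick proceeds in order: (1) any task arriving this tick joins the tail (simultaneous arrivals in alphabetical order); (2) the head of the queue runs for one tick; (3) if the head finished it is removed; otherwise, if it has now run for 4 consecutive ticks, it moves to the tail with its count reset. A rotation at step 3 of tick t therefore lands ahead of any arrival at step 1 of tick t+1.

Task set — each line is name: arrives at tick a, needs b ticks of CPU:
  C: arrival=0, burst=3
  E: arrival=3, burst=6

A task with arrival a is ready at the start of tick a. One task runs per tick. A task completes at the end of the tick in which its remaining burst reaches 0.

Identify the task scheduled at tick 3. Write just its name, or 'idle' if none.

t=0: queue=[C] q_used=0 → run C
t=1: queue=[C] q_used=1 → run C
t=2: queue=[C] q_used=2 → run C
t=3: queue=[E] q_used=0 → run E
t=4: queue=[E] q_used=1 → run E
t=5: queue=[E] q_used=2 → run E
t=6: queue=[E] q_used=3 → run E
t=7: queue=[E] q_used=0 → run E
t=8: queue=[E] q_used=1 → run E
t=9: (idle)
t=10: (idle)
t=11: (idle)

running at tick 3 = E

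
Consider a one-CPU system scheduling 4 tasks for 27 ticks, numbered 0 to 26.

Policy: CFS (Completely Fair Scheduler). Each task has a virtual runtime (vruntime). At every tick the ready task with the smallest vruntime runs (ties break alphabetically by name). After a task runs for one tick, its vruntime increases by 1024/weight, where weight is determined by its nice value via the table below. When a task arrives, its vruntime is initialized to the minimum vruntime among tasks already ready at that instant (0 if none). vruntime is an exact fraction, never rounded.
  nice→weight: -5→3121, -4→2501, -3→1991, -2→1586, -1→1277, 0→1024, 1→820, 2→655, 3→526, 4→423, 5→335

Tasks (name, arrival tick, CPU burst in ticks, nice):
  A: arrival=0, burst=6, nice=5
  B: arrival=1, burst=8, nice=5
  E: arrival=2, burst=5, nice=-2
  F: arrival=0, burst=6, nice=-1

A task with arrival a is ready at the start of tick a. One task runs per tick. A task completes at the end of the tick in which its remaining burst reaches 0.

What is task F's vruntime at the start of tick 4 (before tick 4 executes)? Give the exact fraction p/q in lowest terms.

t=0: vr[A=0 F=0] → run A
t=1: vr[A=1024/335 B=0 F=0] → run B
t=2: vr[A=1024/335 B=1024/335 E=0 F=0] → run E
t=3: vr[A=1024/335 B=1024/335 E=512/793 F=0] → run F
t=4: vr[A=1024/335 B=1024/335 E=512/793 F=1024/1277] → run E
t=5: vr[A=1024/335 B=1024/335 E=1024/793 F=1024/1277] → run F
t=6: vr[A=1024/335 B=1024/335 E=1024/793 F=2048/1277] → run E
t=7: vr[A=1024/335 B=1024/335 E=1536/793 F=2048/1277] → run F
t=8: vr[A=1024/335 B=1024/335 E=1536/793 F=3072/1277] → run E
t=9: vr[A=1024/335 B=1024/335 E=2048/793 F=3072/1277] → run F
t=10: vr[A=1024/335 B=1024/335 E=2048/793 F=4096/1277] → run E
t=11: vr[A=1024/335 B=1024/335 F=4096/1277] → run A
t=12: vr[A=2048/335 B=1024/335 F=4096/1277] → run B
t=13: vr[A=2048/335 B=2048/335 F=4096/1277] → run F
t=14: vr[A=2048/335 B=2048/335 F=5120/1277] → run F
t=15: vr[A=2048/335 B=2048/335] → run A
t=16: vr[A=3072/335 B=2048/335] → run B
t=17: vr[A=3072/335 B=3072/335] → run A
t=18: vr[A=4096/335 B=3072/335] → run B
t=19: vr[A=4096/335 B=4096/335] → run A
t=20: vr[A=1024/67 B=4096/335] → run B
t=21: vr[A=1024/67 B=1024/67] → run A
t=22: vr[B=1024/67] → run B
t=23: vr[B=6144/335] → run B
t=24: vr[B=7168/335] → run B
t=25: (idle)
t=26: (idle)

vruntime(F, start of tick 4) = 1024/1277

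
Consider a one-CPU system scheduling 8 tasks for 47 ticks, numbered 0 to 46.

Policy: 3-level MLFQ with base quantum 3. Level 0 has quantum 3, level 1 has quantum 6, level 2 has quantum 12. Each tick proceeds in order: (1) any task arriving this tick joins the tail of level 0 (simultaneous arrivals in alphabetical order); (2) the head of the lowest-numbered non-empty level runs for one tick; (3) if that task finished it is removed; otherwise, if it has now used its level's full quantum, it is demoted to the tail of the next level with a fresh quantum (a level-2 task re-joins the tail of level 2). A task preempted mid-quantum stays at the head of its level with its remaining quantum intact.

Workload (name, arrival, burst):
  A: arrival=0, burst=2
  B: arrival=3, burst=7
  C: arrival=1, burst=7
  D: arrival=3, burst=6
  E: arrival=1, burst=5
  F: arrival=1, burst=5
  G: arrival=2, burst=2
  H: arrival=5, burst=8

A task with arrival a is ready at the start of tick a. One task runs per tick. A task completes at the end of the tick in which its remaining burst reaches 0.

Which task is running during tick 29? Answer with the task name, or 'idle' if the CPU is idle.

running at tick 29 = F

t=0: L0/L1/L2 = A/-/- → run A
t=1: L0/L1/L2 = ACEF/-/- → run A
t=2: L0/L1/L2 = CEFG/-/- → run C
t=3: L0/L1/L2 = CEFGBD/-/- → run C
t=4: L0/L1/L2 = CEFGBD/-/- → run C
t=5: L0/L1/L2 = EFGBDH/C/- → run E
t=6: L0/L1/L2 = EFGBDH/C/- → run E
t=7: L0/L1/L2 = EFGBDH/C/- → run E
t=8: L0/L1/L2 = FGBDH/CE/- → run F
t=9: L0/L1/L2 = FGBDH/CE/- → run F
t=10: L0/L1/L2 = FGBDH/CE/- → run F
t=11: L0/L1/L2 = GBDH/CEF/- → run G
t=12: L0/L1/L2 = GBDH/CEF/- → run G
t=13: L0/L1/L2 = BDH/CEF/- → run B
t=14: L0/L1/L2 = BDH/CEF/- → run B
t=15: L0/L1/L2 = BDH/CEF/- → run B
t=16: L0/L1/L2 = DH/CEFB/- → run D
t=17: L0/L1/L2 = DH/CEFB/- → run D
t=18: L0/L1/L2 = DH/CEFB/- → run D
t=19: L0/L1/L2 = H/CEFBD/- → run H
t=20: L0/L1/L2 = H/CEFBD/- → run H
t=21: L0/L1/L2 = H/CEFBD/- → run H
t=22: L0/L1/L2 = -/CEFBDH/- → run C
t=23: L0/L1/L2 = -/CEFBDH/- → run C
t=24: L0/L1/L2 = -/CEFBDH/- → run C
t=25: L0/L1/L2 = -/CEFBDH/- → run C
t=26: L0/L1/L2 = -/EFBDH/- → run E
t=27: L0/L1/L2 = -/EFBDH/- → run E
t=28: L0/L1/L2 = -/FBDH/- → run F
t=29: L0/L1/L2 = -/FBDH/- → run F
t=30: L0/L1/L2 = -/BDH/- → run B
t=31: L0/L1/L2 = -/BDH/- → run B
t=32: L0/L1/L2 = -/BDH/- → run B
t=33: L0/L1/L2 = -/BDH/- → run B
t=34: L0/L1/L2 = -/DH/- → run D
t=35: L0/L1/L2 = -/DH/- → run D
t=36: L0/L1/L2 = -/DH/- → run D
t=37: L0/L1/L2 = -/H/- → run H
t=38: L0/L1/L2 = -/H/- → run H
t=39: L0/L1/L2 = -/H/- → run H
t=40: L0/L1/L2 = -/H/- → run H
t=41: L0/L1/L2 = -/H/- → run H
t=42: (idle)
t=43: (idle)
t=44: (idle)
t=45: (idle)
t=46: (idle)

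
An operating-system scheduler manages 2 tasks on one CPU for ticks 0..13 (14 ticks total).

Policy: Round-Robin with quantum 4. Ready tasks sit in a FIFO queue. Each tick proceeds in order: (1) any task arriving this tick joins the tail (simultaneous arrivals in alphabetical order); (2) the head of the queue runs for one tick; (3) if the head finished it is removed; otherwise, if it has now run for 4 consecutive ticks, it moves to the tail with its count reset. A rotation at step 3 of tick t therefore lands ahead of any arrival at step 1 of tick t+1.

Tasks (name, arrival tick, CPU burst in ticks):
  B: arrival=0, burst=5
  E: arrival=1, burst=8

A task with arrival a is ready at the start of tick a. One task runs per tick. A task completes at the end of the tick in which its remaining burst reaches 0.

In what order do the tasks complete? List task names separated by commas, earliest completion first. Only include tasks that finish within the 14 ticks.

completion order = B, E

t=0: queue=[B] q_used=0 → run B
t=1: queue=[B,E] q_used=1 → run B
t=2: queue=[B,E] q_used=2 → run B
t=3: queue=[B,E] q_used=3 → run B
t=4: queue=[E,B] q_used=0 → run E
t=5: queue=[E,B] q_used=1 → run E
t=6: queue=[E,B] q_used=2 → run E
t=7: queue=[E,B] q_used=3 → run E
t=8: queue=[B,E] q_used=0 → run B
t=9: queue=[E] q_used=0 → run E
t=10: queue=[E] q_used=1 → run E
t=11: queue=[E] q_used=2 → run E
t=12: queue=[E] q_used=3 → run E
t=13: (idle)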